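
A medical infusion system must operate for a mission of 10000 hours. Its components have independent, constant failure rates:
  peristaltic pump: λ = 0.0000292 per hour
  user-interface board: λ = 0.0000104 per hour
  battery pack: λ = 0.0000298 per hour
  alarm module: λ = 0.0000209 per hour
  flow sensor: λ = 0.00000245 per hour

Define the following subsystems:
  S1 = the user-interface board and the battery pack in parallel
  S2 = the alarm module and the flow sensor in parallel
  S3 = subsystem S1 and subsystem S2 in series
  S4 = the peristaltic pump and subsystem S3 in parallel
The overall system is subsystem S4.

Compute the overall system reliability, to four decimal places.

0.9924

R(peristaltic pump) = exp(−0.0000292 × 10000) = 0.746769
R(user-interface board) = exp(−0.0000104 × 10000) = 0.901225
R(battery pack) = exp(−0.0000298 × 10000) = 0.742301
R(alarm module) = exp(−0.0000209 × 10000) = 0.811395
R(flow sensor) = exp(−0.00000245 × 10000) = 0.975798
Parallel (user-interface board and battery pack): 1 − (1 − 0.901225)(1 − 0.742301) = 0.974546
Parallel (alarm module and flow sensor): 1 − (1 − 0.811395)(1 − 0.975798) = 0.995435
Series ([0.974546] and [0.995435]): 0.974546 × 0.995435 = 0.970097
Parallel (peristaltic pump and [0.970097]): 1 − (1 − 0.746769)(1 − 0.970097) = 0.9924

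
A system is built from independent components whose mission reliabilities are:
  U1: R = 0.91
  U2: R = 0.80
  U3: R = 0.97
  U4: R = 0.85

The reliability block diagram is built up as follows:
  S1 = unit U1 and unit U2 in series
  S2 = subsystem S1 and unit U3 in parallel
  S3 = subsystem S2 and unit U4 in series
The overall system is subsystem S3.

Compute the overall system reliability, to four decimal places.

Series (U1 and U2): 0.910000 × 0.800000 = 0.728000
Parallel ([0.728000] and U3): 1 − (1 − 0.728000)(1 − 0.970000) = 0.991840
Series ([0.991840] and U4): 0.991840 × 0.850000 = 0.8431

0.8431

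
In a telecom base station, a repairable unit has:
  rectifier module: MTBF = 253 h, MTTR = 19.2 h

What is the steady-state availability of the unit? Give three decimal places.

0.929

A(rectifier module) = MTBF/(MTBF+MTTR) = 253/(253+19.2) = 0.929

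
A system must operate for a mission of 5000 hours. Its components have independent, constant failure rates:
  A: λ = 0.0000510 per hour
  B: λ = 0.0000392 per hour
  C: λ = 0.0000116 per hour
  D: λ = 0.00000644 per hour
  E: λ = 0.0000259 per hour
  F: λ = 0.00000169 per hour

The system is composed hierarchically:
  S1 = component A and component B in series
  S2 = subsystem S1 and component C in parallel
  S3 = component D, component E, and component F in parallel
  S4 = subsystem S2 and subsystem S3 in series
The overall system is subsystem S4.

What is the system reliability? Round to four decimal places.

R(A) = exp(−0.0000510 × 5000) = 0.774916
R(B) = exp(−0.0000392 × 5000) = 0.822012
R(C) = exp(−0.0000116 × 5000) = 0.943650
R(D) = exp(−0.00000644 × 5000) = 0.968313
R(E) = exp(−0.0000259 × 5000) = 0.878535
R(F) = exp(−0.00000169 × 5000) = 0.991586
Series (A and B): 0.774916 × 0.822012 = 0.636990
Parallel ([0.636990] and C): 1 − (1 − 0.636990)(1 − 0.943650) = 0.979544
Parallel (D, E, and F): 1 − (1 − 0.968313)(1 − 0.878535)(1 − 0.991586) = 0.999968
Series ([0.979544] and [0.999968]): 0.979544 × 0.999968 = 0.9795

0.9795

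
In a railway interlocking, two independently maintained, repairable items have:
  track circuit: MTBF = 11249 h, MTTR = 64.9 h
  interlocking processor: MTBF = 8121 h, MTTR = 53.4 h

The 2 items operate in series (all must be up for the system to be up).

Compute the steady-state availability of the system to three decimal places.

0.988

A(track circuit) = MTBF/(MTBF+MTTR) = 11249/(11249+64.9) = 0.994264
A(interlocking processor) = MTBF/(MTBF+MTTR) = 8121/(8121+53.4) = 0.993467
Series availability: 0.994264 × 0.993467 = 0.988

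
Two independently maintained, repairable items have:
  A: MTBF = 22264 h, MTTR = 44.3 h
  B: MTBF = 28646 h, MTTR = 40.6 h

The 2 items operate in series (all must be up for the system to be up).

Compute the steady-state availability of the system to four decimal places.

A(A) = MTBF/(MTBF+MTTR) = 22264/(22264+44.3) = 0.998014
A(B) = MTBF/(MTBF+MTTR) = 28646/(28646+40.6) = 0.998585
Series availability: 0.998014 × 0.998585 = 0.9966

0.9966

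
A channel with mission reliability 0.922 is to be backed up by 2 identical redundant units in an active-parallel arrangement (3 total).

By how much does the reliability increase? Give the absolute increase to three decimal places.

0.078

R_before = 0.922
R_after = 1 − (1 − 0.922)^3 = 1.000
ΔR = 1.000 − 0.922 = 0.078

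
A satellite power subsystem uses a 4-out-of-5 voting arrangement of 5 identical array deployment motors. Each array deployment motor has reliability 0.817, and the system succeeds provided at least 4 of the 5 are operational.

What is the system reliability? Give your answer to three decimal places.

R = Σ_{i=4}^{5} C(5,i) p^i (1−p)^{5−i} with p = 0.817
C(5,4)·0.817^4·0.183^1 = 0.40767
C(5,5)·0.817^5·0.183^0 = 0.36401
Sum = 0.772

0.772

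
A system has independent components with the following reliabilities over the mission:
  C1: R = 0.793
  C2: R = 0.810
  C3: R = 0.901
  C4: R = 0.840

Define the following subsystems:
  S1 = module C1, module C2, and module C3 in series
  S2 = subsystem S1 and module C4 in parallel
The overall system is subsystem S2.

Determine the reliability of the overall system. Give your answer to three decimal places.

Series (C1, C2, and C3): 0.79300 × 0.81000 × 0.90100 = 0.57874
Parallel ([0.57874] and C4): 1 − (1 − 0.57874)(1 − 0.84000) = 0.933

0.933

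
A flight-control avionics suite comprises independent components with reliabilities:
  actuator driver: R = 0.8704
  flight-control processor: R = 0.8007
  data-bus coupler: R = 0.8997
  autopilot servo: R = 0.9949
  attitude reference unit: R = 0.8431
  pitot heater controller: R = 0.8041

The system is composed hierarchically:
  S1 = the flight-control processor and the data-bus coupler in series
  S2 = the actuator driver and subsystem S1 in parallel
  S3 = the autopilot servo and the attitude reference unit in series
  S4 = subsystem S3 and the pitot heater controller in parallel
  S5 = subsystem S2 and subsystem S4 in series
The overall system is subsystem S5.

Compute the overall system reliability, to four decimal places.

0.9333

Series (flight-control processor and data-bus coupler): 0.800700 × 0.899700 = 0.720390
Parallel (actuator driver and [0.720390]): 1 − (1 − 0.870400)(1 − 0.720390) = 0.963763
Series (autopilot servo and attitude reference unit): 0.994900 × 0.843100 = 0.838800
Parallel ([0.838800] and pitot heater controller): 1 − (1 − 0.838800)(1 − 0.804100) = 0.968421
Series ([0.963763] and [0.968421]): 0.963763 × 0.968421 = 0.9333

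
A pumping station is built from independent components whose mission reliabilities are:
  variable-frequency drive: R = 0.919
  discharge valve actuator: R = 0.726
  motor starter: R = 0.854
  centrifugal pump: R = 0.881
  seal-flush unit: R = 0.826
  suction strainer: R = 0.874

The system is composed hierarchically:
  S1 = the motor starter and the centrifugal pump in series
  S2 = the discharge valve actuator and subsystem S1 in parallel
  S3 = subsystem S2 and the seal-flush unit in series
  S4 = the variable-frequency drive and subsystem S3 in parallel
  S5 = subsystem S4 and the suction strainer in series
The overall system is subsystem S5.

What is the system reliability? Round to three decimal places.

Series (motor starter and centrifugal pump): 0.85400 × 0.88100 = 0.75237
Parallel (discharge valve actuator and [0.75237]): 1 − (1 − 0.72600)(1 − 0.75237) = 0.93215
Series ([0.93215] and seal-flush unit): 0.93215 × 0.82600 = 0.76996
Parallel (variable-frequency drive and [0.76996]): 1 − (1 − 0.91900)(1 − 0.76996) = 0.98137
Series ([0.98137] and suction strainer): 0.98137 × 0.87400 = 0.858

0.858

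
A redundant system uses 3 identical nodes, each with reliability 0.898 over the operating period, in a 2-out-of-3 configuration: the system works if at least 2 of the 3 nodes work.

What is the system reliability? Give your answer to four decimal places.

0.9709

R = Σ_{i=2}^{3} C(3,i) p^i (1−p)^{3−i} with p = 0.898
C(3,2)·0.898^2·0.102^1 = 0.246760
C(3,3)·0.898^3·0.102^0 = 0.724151
Sum = 0.9709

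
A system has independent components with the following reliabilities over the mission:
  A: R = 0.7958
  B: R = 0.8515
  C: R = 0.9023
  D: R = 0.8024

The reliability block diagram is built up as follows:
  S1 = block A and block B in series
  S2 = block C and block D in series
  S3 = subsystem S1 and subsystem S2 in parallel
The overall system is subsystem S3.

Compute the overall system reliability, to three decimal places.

Series (A and B): 0.79580 × 0.85150 = 0.67762
Series (C and D): 0.90230 × 0.80240 = 0.72401
Parallel ([0.67762] and [0.72401]): 1 − (1 − 0.67762)(1 − 0.72401) = 0.911

0.911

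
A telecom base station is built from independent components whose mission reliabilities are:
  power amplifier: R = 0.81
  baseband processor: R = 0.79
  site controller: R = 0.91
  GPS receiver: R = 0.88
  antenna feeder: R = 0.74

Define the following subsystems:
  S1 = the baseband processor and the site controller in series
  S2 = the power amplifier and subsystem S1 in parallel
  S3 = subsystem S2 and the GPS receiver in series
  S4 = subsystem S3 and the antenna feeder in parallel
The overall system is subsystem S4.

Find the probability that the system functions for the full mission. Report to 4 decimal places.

0.9566

Series (baseband processor and site controller): 0.790000 × 0.910000 = 0.718900
Parallel (power amplifier and [0.718900]): 1 − (1 − 0.810000)(1 − 0.718900) = 0.946591
Series ([0.946591] and GPS receiver): 0.946591 × 0.880000 = 0.833000
Parallel ([0.833000] and antenna feeder): 1 − (1 − 0.833000)(1 − 0.740000) = 0.9566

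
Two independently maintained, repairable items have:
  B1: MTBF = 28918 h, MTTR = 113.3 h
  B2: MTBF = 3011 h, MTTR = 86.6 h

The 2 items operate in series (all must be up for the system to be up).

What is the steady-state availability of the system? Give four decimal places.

A(B1) = MTBF/(MTBF+MTTR) = 28918/(28918+113.3) = 0.996097
A(B2) = MTBF/(MTBF+MTTR) = 3011/(3011+86.6) = 0.972043
Series availability: 0.996097 × 0.972043 = 0.9682

0.9682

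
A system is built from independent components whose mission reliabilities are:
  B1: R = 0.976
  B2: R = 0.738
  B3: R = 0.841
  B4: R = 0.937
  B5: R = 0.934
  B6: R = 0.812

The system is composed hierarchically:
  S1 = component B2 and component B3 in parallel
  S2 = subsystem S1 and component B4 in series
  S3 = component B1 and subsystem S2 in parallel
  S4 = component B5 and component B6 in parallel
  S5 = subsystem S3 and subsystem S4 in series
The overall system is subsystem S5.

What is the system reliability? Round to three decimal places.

Parallel (B2 and B3): 1 − (1 − 0.73800)(1 − 0.84100) = 0.95834
Series ([0.95834] and B4): 0.95834 × 0.93700 = 0.89796
Parallel (B1 and [0.89796]): 1 − (1 − 0.97600)(1 − 0.89796) = 0.99755
Parallel (B5 and B6): 1 − (1 − 0.93400)(1 − 0.81200) = 0.98759
Series ([0.99755] and [0.98759]): 0.99755 × 0.98759 = 0.985

0.985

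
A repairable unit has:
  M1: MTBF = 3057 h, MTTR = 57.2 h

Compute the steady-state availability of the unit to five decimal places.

0.98163

A(M1) = MTBF/(MTBF+MTTR) = 3057/(3057+57.2) = 0.98163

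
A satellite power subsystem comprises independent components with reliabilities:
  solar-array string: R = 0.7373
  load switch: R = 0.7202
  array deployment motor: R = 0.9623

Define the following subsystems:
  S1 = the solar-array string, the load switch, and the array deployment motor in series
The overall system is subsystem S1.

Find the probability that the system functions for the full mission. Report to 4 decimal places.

Series (solar-array string, load switch, and array deployment motor): 0.737300 × 0.720200 × 0.962300 = 0.5110

0.5110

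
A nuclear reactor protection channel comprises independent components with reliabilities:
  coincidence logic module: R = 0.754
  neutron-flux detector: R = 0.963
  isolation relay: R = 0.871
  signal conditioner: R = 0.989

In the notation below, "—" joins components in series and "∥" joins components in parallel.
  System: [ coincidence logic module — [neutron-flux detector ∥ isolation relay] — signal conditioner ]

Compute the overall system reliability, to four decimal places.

Parallel (neutron-flux detector and isolation relay): 1 − (1 − 0.963000)(1 − 0.871000) = 0.995227
Series (coincidence logic module, [0.995227], and signal conditioner): 0.754000 × 0.995227 × 0.989000 = 0.7421

0.7421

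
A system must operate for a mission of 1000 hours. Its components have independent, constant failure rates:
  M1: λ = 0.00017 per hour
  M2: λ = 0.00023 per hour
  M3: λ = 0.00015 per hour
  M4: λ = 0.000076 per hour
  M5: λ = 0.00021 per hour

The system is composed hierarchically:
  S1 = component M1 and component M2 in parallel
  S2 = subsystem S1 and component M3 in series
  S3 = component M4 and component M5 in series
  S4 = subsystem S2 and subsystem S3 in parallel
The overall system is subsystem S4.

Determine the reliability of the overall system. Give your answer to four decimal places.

R(M1) = exp(−0.00017 × 1000) = 0.843665
R(M2) = exp(−0.00023 × 1000) = 0.794534
R(M3) = exp(−0.00015 × 1000) = 0.860708
R(M4) = exp(−0.000076 × 1000) = 0.926816
R(M5) = exp(−0.00021 × 1000) = 0.810584
Parallel (M1 and M2): 1 − (1 − 0.843665)(1 − 0.794534) = 0.967878
Series ([0.967878] and M3): 0.967878 × 0.860708 = 0.833060
Series (M4 and M5): 0.926816 × 0.810584 = 0.751262
Parallel ([0.833060] and [0.751262]): 1 − (1 − 0.833060)(1 − 0.751262) = 0.9585

0.9585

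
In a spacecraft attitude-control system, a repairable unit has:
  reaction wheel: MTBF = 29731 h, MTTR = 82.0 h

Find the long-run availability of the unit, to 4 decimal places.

A(reaction wheel) = MTBF/(MTBF+MTTR) = 29731/(29731+82.0) = 0.9972

0.9972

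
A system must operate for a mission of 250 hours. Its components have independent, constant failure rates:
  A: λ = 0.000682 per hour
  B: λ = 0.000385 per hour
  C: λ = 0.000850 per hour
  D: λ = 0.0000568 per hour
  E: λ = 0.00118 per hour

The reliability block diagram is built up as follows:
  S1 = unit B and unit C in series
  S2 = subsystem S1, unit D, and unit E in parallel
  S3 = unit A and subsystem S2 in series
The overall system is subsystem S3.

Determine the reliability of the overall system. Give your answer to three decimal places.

R(A) = exp(−0.000682 × 250) = 0.84324
R(B) = exp(−0.000385 × 250) = 0.90824
R(C) = exp(−0.000850 × 250) = 0.80856
R(D) = exp(−0.0000568 × 250) = 0.98590
R(E) = exp(−0.00118 × 250) = 0.74453
Series (B and C): 0.90824 × 0.80856 = 0.73437
Parallel ([0.73437], D, and E): 1 − (1 − 0.73437)(1 − 0.98590)(1 − 0.74453) = 0.99904
Series (A and [0.99904]): 0.84324 × 0.99904 = 0.842

0.842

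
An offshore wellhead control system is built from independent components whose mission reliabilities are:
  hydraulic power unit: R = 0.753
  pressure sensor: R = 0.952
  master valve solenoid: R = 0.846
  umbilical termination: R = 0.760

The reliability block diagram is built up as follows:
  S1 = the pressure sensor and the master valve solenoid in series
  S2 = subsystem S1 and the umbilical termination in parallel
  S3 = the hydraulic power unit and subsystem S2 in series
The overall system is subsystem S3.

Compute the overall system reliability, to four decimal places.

0.7178

Series (pressure sensor and master valve solenoid): 0.952000 × 0.846000 = 0.805392
Parallel ([0.805392] and umbilical termination): 1 − (1 − 0.805392)(1 − 0.760000) = 0.953294
Series (hydraulic power unit and [0.953294]): 0.753000 × 0.953294 = 0.7178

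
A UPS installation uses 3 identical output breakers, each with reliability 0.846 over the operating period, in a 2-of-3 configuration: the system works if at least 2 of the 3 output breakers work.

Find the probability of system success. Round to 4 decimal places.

0.9362

R = Σ_{i=2}^{3} C(3,i) p^i (1−p)^{3−i} with p = 0.846
C(3,2)·0.846^2·0.154^1 = 0.330661
C(3,3)·0.846^3·0.154^0 = 0.605496
Sum = 0.9362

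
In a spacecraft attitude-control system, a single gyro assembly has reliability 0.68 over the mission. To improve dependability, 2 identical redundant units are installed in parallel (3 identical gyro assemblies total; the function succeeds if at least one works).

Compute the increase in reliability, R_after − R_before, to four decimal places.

R_before = 0.68
R_after = 1 − (1 − 0.68)^3 = 0.9672
ΔR = 0.9672 − 0.68 = 0.2872

0.2872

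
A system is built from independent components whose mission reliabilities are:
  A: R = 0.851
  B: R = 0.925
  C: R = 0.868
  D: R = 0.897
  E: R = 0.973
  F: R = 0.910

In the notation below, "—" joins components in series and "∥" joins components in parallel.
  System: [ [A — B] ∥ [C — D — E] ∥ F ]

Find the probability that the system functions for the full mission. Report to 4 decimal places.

Series (A and B): 0.851000 × 0.925000 = 0.787175
Series (C, D, and E): 0.868000 × 0.897000 × 0.973000 = 0.757574
Parallel ([0.787175], [0.757574], and F): 1 − (1 − 0.787175)(1 − 0.757574)(1 − 0.910000) = 0.9954

0.9954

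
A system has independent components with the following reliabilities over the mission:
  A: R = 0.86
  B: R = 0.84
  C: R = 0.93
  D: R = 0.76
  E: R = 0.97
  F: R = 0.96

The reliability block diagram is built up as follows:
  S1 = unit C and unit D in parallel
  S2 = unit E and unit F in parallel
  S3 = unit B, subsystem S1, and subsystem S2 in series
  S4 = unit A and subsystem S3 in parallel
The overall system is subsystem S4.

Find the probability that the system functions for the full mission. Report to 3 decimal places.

0.975

Parallel (C and D): 1 − (1 − 0.93000)(1 − 0.76000) = 0.98320
Parallel (E and F): 1 − (1 − 0.97000)(1 − 0.96000) = 0.99880
Series (B, [0.98320], and [0.99880]): 0.84000 × 0.98320 × 0.99880 = 0.82490
Parallel (A and [0.82490]): 1 − (1 − 0.86000)(1 − 0.82490) = 0.975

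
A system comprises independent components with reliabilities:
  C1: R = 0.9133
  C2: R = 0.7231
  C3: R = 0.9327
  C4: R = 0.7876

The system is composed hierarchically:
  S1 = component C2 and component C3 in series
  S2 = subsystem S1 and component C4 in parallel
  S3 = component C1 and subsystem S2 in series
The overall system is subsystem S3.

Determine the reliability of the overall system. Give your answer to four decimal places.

0.8501

Series (C2 and C3): 0.723100 × 0.932700 = 0.674435
Parallel ([0.674435] and C4): 1 − (1 − 0.674435)(1 − 0.787600) = 0.930850
Series (C1 and [0.930850]): 0.913300 × 0.930850 = 0.8501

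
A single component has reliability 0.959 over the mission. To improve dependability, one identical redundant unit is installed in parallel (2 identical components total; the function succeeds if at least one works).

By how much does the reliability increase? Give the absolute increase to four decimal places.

0.0393

R_before = 0.959
R_after = 1 − (1 − 0.959)^2 = 0.9983
ΔR = 0.9983 − 0.959 = 0.0393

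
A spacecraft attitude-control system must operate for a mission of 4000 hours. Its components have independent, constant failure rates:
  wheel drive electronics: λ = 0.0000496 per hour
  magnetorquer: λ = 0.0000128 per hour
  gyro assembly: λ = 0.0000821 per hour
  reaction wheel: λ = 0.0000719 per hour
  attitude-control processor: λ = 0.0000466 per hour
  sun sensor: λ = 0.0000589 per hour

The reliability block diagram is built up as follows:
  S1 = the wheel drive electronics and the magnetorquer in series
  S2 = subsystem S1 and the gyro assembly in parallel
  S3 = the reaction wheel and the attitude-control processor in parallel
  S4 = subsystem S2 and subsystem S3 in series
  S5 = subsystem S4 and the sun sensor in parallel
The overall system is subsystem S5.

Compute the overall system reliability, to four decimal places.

R(wheel drive electronics) = exp(−0.0000496 × 4000) = 0.820042
R(magnetorquer) = exp(−0.0000128 × 4000) = 0.950089
R(gyro assembly) = exp(−0.0000821 × 4000) = 0.720075
R(reaction wheel) = exp(−0.0000719 × 4000) = 0.750062
R(attitude-control processor) = exp(−0.0000466 × 4000) = 0.829942
R(sun sensor) = exp(−0.0000589 × 4000) = 0.790097
Series (wheel drive electronics and magnetorquer): 0.820042 × 0.950089 = 0.779113
Parallel ([0.779113] and gyro assembly): 1 − (1 − 0.779113)(1 − 0.720075) = 0.938168
Parallel (reaction wheel and attitude-control processor): 1 − (1 − 0.750062)(1 − 0.829942) = 0.957496
Series ([0.938168] and [0.957496]): 0.938168 × 0.957496 = 0.898292
Parallel ([0.898292] and sun sensor): 1 − (1 − 0.898292)(1 − 0.790097) = 0.9787

0.9787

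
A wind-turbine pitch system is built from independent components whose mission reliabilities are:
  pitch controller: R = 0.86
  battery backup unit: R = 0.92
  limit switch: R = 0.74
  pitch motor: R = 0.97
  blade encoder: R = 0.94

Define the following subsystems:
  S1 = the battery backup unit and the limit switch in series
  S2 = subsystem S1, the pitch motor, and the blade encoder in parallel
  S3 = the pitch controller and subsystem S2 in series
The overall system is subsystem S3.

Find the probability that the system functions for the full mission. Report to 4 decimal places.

Series (battery backup unit and limit switch): 0.920000 × 0.740000 = 0.680800
Parallel ([0.680800], pitch motor, and blade encoder): 1 − (1 − 0.680800)(1 − 0.970000)(1 − 0.940000) = 0.999425
Series (pitch controller and [0.999425]): 0.860000 × 0.999425 = 0.8595

0.8595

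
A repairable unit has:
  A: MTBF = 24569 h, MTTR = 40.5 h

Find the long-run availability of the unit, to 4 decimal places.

A(A) = MTBF/(MTBF+MTTR) = 24569/(24569+40.5) = 0.9984

0.9984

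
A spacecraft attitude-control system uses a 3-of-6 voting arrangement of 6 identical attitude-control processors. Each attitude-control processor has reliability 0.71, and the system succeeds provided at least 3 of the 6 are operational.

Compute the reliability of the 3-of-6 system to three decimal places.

R = Σ_{i=3}^{6} C(6,i) p^i (1−p)^{6−i} with p = 0.71
C(6,3)·0.71^3·0.29^3 = 0.17458
C(6,4)·0.71^4·0.29^2 = 0.32057
C(6,5)·0.71^5·0.29^1 = 0.31394
C(6,6)·0.71^6·0.29^0 = 0.12810
Sum = 0.937

0.937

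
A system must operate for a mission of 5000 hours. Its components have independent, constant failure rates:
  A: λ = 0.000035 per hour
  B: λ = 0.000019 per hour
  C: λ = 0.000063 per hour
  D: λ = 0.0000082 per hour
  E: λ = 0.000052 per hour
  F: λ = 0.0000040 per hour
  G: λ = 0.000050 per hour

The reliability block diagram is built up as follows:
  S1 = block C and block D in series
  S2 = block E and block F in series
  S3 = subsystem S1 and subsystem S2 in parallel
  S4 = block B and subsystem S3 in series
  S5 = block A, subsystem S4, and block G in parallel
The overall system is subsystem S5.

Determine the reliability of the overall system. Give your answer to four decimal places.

0.9944

R(A) = exp(−0.000035 × 5000) = 0.839457
R(B) = exp(−0.000019 × 5000) = 0.909373
R(C) = exp(−0.000063 × 5000) = 0.729789
R(D) = exp(−0.0000082 × 5000) = 0.959829
R(E) = exp(−0.000052 × 5000) = 0.771052
R(F) = exp(−0.0000040 × 5000) = 0.980199
R(G) = exp(−0.000050 × 5000) = 0.778801
Series (C and D): 0.729789 × 0.959829 = 0.700473
Series (E and F): 0.771052 × 0.980199 = 0.755784
Parallel ([0.700473] and [0.755784]): 1 − (1 − 0.700473)(1 − 0.755784) = 0.926851
Series (B and [0.926851]): 0.909373 × 0.926851 = 0.842853
Parallel (A, [0.842853], and G): 1 − (1 − 0.839457)(1 − 0.842853)(1 − 0.778801) = 0.9944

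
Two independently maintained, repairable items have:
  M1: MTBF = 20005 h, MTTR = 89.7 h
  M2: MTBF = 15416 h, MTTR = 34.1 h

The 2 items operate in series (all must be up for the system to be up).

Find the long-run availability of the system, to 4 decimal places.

0.9933

A(M1) = MTBF/(MTBF+MTTR) = 20005/(20005+89.7) = 0.995536
A(M2) = MTBF/(MTBF+MTTR) = 15416/(15416+34.1) = 0.997793
Series availability: 0.995536 × 0.997793 = 0.9933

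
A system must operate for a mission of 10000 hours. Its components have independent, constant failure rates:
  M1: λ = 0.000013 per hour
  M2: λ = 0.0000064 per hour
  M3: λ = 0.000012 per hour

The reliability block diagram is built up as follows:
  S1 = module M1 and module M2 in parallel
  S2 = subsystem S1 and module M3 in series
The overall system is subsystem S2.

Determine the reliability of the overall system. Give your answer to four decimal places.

0.8802

R(M1) = exp(−0.000013 × 10000) = 0.878095
R(M2) = exp(−0.0000064 × 10000) = 0.938005
R(M3) = exp(−0.000012 × 10000) = 0.886920
Parallel (M1 and M2): 1 − (1 − 0.878095)(1 − 0.938005) = 0.992442
Series ([0.992442] and M3): 0.992442 × 0.886920 = 0.8802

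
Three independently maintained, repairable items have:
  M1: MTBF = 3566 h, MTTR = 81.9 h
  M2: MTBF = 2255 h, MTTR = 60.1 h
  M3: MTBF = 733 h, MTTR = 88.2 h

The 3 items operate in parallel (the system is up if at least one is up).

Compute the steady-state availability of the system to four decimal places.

0.9999

A(M1) = MTBF/(MTBF+MTTR) = 3566/(3566+81.9) = 0.977549
A(M2) = MTBF/(MTBF+MTTR) = 2255/(2255+60.1) = 0.974040
A(M3) = MTBF/(MTBF+MTTR) = 733/(733+88.2) = 0.892596
Parallel availability: 1 − (1 − 0.977549)(1 − 0.974040)(1 − 0.892596) = 0.9999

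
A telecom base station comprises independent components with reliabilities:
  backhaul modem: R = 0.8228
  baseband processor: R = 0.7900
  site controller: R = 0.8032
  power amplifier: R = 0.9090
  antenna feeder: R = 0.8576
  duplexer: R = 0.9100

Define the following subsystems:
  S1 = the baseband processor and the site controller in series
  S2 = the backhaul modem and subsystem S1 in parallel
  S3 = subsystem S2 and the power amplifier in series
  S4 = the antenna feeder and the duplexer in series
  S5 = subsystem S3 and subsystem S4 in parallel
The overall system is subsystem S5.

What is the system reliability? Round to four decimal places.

Series (baseband processor and site controller): 0.790000 × 0.803200 = 0.634528
Parallel (backhaul modem and [0.634528]): 1 − (1 − 0.822800)(1 − 0.634528) = 0.935238
Series ([0.935238] and power amplifier): 0.935238 × 0.909000 = 0.850131
Series (antenna feeder and duplexer): 0.857600 × 0.910000 = 0.780416
Parallel ([0.850131] and [0.780416]): 1 − (1 − 0.850131)(1 − 0.780416) = 0.9671

0.9671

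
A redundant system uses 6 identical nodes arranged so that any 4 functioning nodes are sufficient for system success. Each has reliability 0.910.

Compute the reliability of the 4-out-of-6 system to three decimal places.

R = Σ_{i=4}^{6} C(6,i) p^i (1−p)^{6−i} with p = 0.910
C(6,4)·0.910^4·0.090^2 = 0.08332
C(6,5)·0.910^5·0.090^1 = 0.33698
C(6,6)·0.910^6·0.090^0 = 0.56787
Sum = 0.988

0.988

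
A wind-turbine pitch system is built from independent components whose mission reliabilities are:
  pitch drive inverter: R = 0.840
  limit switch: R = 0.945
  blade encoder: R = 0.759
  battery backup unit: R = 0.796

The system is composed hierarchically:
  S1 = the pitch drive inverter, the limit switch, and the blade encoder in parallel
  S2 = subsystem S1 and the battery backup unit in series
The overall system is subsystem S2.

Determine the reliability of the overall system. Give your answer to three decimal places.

0.794

Parallel (pitch drive inverter, limit switch, and blade encoder): 1 − (1 − 0.84000)(1 − 0.94500)(1 − 0.75900) = 0.99788
Series ([0.99788] and battery backup unit): 0.99788 × 0.79600 = 0.794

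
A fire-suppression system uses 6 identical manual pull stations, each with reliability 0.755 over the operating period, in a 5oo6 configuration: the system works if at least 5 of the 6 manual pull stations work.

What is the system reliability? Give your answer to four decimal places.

R = Σ_{i=5}^{6} C(6,i) p^i (1−p)^{6−i} with p = 0.755
C(6,5)·0.755^5·0.245^1 = 0.360622
C(6,6)·0.755^6·0.245^0 = 0.185217
Sum = 0.5458

0.5458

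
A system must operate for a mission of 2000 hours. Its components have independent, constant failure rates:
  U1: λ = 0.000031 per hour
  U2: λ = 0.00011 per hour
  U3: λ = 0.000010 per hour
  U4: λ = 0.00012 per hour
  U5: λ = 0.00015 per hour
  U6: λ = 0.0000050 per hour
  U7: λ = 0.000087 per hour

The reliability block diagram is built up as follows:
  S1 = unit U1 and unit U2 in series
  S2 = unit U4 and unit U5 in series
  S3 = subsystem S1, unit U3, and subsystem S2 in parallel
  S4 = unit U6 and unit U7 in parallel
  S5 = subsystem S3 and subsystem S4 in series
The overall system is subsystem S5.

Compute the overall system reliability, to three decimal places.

R(U1) = exp(−0.000031 × 2000) = 0.93988
R(U2) = exp(−0.00011 × 2000) = 0.80252
R(U3) = exp(−0.000010 × 2000) = 0.98020
R(U4) = exp(−0.00012 × 2000) = 0.78663
R(U5) = exp(−0.00015 × 2000) = 0.74082
R(U6) = exp(−0.0000050 × 2000) = 0.99005
R(U7) = exp(−0.000087 × 2000) = 0.84030
Series (U1 and U2): 0.93988 × 0.80252 = 0.75427
Series (U4 and U5): 0.78663 × 0.74082 = 0.58275
Parallel ([0.75427], U3, and [0.58275]): 1 − (1 − 0.75427)(1 − 0.98020)(1 − 0.58275) = 0.99797
Parallel (U6 and U7): 1 − (1 − 0.99005)(1 − 0.84030) = 0.99841
Series ([0.99797] and [0.99841]): 0.99797 × 0.99841 = 0.996

0.996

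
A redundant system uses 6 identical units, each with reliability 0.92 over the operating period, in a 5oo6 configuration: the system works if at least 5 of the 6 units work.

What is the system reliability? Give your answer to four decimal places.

0.9227

R = Σ_{i=5}^{6} C(6,i) p^i (1−p)^{6−i} with p = 0.92
C(6,5)·0.92^5·0.08^1 = 0.316359
C(6,6)·0.92^6·0.08^0 = 0.606355
Sum = 0.9227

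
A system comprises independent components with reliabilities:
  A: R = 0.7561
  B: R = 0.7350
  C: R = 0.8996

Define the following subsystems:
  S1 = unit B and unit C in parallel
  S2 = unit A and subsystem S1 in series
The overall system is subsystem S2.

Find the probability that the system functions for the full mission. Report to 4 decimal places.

Parallel (B and C): 1 − (1 − 0.735000)(1 − 0.899600) = 0.973394
Series (A and [0.973394]): 0.756100 × 0.973394 = 0.7360

0.7360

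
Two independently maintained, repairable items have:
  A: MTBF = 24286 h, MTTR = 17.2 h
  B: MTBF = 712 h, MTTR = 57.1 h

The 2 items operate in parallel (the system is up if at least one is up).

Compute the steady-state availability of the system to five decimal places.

0.99995

A(A) = MTBF/(MTBF+MTTR) = 24286/(24286+17.2) = 0.999292
A(B) = MTBF/(MTBF+MTTR) = 712/(712+57.1) = 0.925757
Parallel availability: 1 − (1 − 0.999292)(1 − 0.925757) = 0.99995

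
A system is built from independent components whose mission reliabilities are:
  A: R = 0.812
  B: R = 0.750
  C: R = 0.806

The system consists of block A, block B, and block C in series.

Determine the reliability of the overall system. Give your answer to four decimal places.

0.4909

Series (A, B, and C): 0.812000 × 0.750000 × 0.806000 = 0.4909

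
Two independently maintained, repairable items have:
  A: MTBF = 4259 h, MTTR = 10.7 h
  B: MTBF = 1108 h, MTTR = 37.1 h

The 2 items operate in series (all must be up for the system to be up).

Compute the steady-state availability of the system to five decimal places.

A(A) = MTBF/(MTBF+MTTR) = 4259/(4259+10.7) = 0.997494
A(B) = MTBF/(MTBF+MTTR) = 1108/(1108+37.1) = 0.967601
Series availability: 0.997494 × 0.967601 = 0.96518

0.96518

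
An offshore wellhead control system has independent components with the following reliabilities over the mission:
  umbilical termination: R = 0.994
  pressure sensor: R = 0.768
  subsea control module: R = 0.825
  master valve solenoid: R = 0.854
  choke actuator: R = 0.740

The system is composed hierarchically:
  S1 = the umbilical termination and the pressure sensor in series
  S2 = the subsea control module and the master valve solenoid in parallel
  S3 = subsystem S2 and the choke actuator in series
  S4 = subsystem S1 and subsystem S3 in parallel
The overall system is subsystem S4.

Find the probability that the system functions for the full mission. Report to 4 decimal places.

Series (umbilical termination and pressure sensor): 0.994000 × 0.768000 = 0.763392
Parallel (subsea control module and master valve solenoid): 1 − (1 − 0.825000)(1 − 0.854000) = 0.974450
Series ([0.974450] and choke actuator): 0.974450 × 0.740000 = 0.721093
Parallel ([0.763392] and [0.721093]): 1 − (1 − 0.763392)(1 − 0.721093) = 0.9340

0.9340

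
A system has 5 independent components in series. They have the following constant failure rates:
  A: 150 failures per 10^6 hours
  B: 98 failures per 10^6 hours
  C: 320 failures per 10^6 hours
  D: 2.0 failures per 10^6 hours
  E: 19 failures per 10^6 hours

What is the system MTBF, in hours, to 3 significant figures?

Series of exponential components: λ_sys = Σ λ_i
λ_sys = 0.00015 + 0.000098 + 0.00032 + 0.0000020 + 0.000019 = 5.8900e-04 /h
MTBF = 1 / λ_sys = 1700 h

1700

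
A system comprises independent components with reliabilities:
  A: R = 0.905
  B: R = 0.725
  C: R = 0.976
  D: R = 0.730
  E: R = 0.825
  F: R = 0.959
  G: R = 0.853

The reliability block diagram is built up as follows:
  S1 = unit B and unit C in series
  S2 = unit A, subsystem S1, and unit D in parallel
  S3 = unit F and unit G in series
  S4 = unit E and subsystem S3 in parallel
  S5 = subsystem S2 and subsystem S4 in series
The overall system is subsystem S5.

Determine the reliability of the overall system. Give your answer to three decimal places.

0.961

Series (B and C): 0.72500 × 0.97600 = 0.70760
Parallel (A, [0.70760], and D): 1 − (1 − 0.90500)(1 − 0.70760)(1 − 0.73000) = 0.99250
Series (F and G): 0.95900 × 0.85300 = 0.81803
Parallel (E and [0.81803]): 1 − (1 − 0.82500)(1 − 0.81803) = 0.96816
Series ([0.99250] and [0.96816]): 0.99250 × 0.96816 = 0.961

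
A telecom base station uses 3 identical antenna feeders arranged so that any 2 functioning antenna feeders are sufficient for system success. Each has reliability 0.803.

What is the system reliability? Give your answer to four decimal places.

0.8989

R = Σ_{i=2}^{3} C(3,i) p^i (1−p)^{3−i} with p = 0.803
C(3,2)·0.803^2·0.197^1 = 0.381082
C(3,3)·0.803^3·0.197^0 = 0.517782
Sum = 0.8989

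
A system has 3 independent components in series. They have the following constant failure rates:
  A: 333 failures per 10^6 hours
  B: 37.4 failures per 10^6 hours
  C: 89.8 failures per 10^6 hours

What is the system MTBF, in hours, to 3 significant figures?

2170

Series of exponential components: λ_sys = Σ λ_i
λ_sys = 0.000333 + 0.0000374 + 0.0000898 = 4.6020e-04 /h
MTBF = 1 / λ_sys = 2170 h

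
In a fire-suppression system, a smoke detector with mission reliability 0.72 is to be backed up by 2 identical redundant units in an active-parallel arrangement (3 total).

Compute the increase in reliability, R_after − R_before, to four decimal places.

R_before = 0.72
R_after = 1 − (1 − 0.72)^3 = 0.9780
ΔR = 0.9780 − 0.72 = 0.2580

0.2580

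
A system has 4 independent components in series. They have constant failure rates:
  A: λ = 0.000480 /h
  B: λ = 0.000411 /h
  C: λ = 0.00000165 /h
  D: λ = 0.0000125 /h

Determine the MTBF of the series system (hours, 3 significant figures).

1100

Series of exponential components: λ_sys = Σ λ_i
λ_sys = 0.000480 + 0.000411 + 0.00000165 + 0.0000125 = 9.0515e-04 /h
MTBF = 1 / λ_sys = 1100 h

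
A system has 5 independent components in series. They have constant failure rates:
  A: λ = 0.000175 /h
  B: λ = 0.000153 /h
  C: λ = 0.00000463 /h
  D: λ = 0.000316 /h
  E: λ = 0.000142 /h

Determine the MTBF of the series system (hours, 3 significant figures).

1260

Series of exponential components: λ_sys = Σ λ_i
λ_sys = 0.000175 + 0.000153 + 0.00000463 + 0.000316 + 0.000142 = 7.9063e-04 /h
MTBF = 1 / λ_sys = 1260 h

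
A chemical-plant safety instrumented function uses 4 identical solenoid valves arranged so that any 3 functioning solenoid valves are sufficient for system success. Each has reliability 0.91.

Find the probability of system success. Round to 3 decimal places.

R = Σ_{i=3}^{4} C(4,i) p^i (1−p)^{4−i} with p = 0.91
C(4,3)·0.91^3·0.09^1 = 0.27129
C(4,4)·0.91^4·0.09^0 = 0.68575
Sum = 0.957

0.957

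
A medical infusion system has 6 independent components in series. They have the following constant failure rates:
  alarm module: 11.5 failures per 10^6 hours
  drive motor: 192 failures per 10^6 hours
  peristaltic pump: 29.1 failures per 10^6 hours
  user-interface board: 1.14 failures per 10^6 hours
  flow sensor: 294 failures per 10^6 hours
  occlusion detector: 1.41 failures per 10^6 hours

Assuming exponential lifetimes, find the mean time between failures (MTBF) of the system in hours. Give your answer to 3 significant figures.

Series of exponential components: λ_sys = Σ λ_i
λ_sys = 0.0000115 + 0.000192 + 0.0000291 + 0.00000114 + 0.000294 + 0.00000141 = 5.2915e-04 /h
MTBF = 1 / λ_sys = 1890 h

1890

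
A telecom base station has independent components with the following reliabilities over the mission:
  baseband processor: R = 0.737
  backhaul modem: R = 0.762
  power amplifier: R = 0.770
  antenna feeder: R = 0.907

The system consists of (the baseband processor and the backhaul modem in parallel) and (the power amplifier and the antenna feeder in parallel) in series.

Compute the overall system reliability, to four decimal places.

0.9174

Parallel (baseband processor and backhaul modem): 1 − (1 − 0.737000)(1 − 0.762000) = 0.937406
Parallel (power amplifier and antenna feeder): 1 − (1 − 0.770000)(1 − 0.907000) = 0.978610
Series ([0.937406] and [0.978610]): 0.937406 × 0.978610 = 0.9174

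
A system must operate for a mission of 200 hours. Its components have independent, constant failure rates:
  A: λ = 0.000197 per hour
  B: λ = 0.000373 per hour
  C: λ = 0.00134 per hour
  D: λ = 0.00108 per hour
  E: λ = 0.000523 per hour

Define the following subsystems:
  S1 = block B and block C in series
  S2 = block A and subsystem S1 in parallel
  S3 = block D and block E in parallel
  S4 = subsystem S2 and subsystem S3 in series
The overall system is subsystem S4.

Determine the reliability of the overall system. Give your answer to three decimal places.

0.970

R(A) = exp(−0.000197 × 200) = 0.96137
R(B) = exp(−0.000373 × 200) = 0.92811
R(C) = exp(−0.00134 × 200) = 0.76491
R(D) = exp(−0.00108 × 200) = 0.80574
R(E) = exp(−0.000523 × 200) = 0.90068
Series (B and C): 0.92811 × 0.76491 = 0.70992
Parallel (A and [0.70992]): 1 − (1 − 0.96137)(1 − 0.70992) = 0.98879
Parallel (D and E): 1 − (1 − 0.80574)(1 − 0.90068) = 0.98071
Series ([0.98879] and [0.98071]): 0.98879 × 0.98071 = 0.970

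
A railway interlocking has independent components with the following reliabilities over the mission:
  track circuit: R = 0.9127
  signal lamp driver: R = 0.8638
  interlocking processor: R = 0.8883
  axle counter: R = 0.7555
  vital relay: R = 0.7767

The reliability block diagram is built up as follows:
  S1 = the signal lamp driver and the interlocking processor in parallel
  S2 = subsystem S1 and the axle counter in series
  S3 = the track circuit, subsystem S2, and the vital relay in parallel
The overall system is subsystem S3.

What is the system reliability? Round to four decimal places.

Parallel (signal lamp driver and interlocking processor): 1 − (1 − 0.863800)(1 − 0.888300) = 0.984786
Series ([0.984786] and axle counter): 0.984786 × 0.755500 = 0.744006
Parallel (track circuit, [0.744006], and vital relay): 1 − (1 − 0.912700)(1 − 0.744006)(1 − 0.776700) = 0.9950

0.9950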